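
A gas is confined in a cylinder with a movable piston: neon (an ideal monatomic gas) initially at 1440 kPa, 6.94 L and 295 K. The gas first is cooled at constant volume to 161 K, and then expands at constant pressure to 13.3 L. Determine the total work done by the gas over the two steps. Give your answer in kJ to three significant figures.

W_total ≈ 5.00 kJ

Step 1 (isochoric): W = 0 (constant volume).
After step 1: P = 785.9 kPa (V unchanged).
Step 2 (isobaric): W = PΔV = (785.9 kPa)(13.3 − 6.94 L) = 4998 J.
W_total = 0 + 4998 = 4998 J.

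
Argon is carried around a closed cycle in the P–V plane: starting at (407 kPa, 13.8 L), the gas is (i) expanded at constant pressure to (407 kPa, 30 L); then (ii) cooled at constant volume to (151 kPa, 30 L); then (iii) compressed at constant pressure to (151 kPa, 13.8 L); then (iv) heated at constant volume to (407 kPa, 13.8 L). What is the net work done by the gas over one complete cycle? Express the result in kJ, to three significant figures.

W_net ≈ 4.15 kJ

Constant-volume legs do no work.
W(i) = (407)(30 − 13.8) = 6593 J; W(iii) = (151)(13.8 − 30) = -2446 J.
W_net = 6593 − 2446 = 4147 J (the clockwise enclosed area).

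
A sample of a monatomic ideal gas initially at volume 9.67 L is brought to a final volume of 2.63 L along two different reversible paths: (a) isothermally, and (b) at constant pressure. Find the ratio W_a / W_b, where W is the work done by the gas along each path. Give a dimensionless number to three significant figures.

W_a / W_b ≈ 1.79

Path (a) isothermal: W = P₁V₁ ln(V₂/V₁) → W_a/(P₁V₁) = -1.302.
Path (b) isobaric: W = P₁(V₂ − V₁) → W_b/(P₁V₁) = -0.728.
W_a / W_b = -1.302 / -0.728 = 1.788.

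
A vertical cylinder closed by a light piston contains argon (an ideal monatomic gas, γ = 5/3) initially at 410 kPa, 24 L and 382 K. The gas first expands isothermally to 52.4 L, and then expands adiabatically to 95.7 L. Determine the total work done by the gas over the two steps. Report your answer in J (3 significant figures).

W_total ≈ 12600 J

Step 1 (isothermal): W = P₁V₁ ln(V₂/V₁) = (9840) ln(52.4/24) = 7684 J.
After step 1: P = 187.8 kPa, V = 52.4 L, T = 382 K.
Step 2 (adiabatic): W = (P₁V₁ − P₂V₂)/(γ−1) = (9840 − 6586)/0.667 = 4881 J.
W_total = 7684 + 4881 = 12565 J.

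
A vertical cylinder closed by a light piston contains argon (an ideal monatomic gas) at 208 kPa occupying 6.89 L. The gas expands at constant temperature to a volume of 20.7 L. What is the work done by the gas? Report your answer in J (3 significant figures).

Isothermal: W = nRT ln(V₂/V₁) = P₁V₁ ln(V₂/V₁).
P₁V₁ = (208 kPa)(6.89 L) = 1433 J.
W = 1433 × ln(20.7/6.89) = 1433 × 1.1
W_by_gas = 1577 J.

W ≈ 1580 J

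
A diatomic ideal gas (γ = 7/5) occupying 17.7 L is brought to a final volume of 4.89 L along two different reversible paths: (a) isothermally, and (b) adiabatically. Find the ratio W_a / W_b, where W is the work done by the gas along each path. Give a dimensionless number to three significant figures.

W_a / W_b ≈ 0.765

Path (a) isothermal: W = P₁V₁ ln(V₂/V₁) → W_a/(P₁V₁) = -1.286.
Path (b) adiabatic: W = P₁V₁(1 − (V₁/V₂)^(γ−1))/(γ−1) → W_b/(P₁V₁) = -1.682.
W_a / W_b = -1.286 / -1.682 = 0.7647.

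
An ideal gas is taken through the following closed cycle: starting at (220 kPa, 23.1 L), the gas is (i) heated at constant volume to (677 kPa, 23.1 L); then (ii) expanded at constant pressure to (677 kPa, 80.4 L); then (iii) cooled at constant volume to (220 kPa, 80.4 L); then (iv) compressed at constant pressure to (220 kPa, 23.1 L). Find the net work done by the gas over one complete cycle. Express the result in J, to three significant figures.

W_net ≈ 26200 J

Constant-volume legs do no work.
W(ii) = (677)(80.4 − 23.1) = 38792 J; W(iv) = (220)(23.1 − 80.4) = -12606 J.
W_net = 38792 − 12606 = 26186 J (the clockwise enclosed area).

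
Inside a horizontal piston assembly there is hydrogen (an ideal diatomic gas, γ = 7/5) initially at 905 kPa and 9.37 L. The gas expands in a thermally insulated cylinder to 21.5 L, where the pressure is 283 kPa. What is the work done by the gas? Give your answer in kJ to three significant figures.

Adiabatic: W = (P₁V₁ − P₂V₂)/(γ − 1) with γ = 7/5.
P₁V₁ = 8480 J, P₂V₂ = 6084 J.
W = (8480 − 6084) / 0.4 = 5988 J.

W ≈ 5.99 kJ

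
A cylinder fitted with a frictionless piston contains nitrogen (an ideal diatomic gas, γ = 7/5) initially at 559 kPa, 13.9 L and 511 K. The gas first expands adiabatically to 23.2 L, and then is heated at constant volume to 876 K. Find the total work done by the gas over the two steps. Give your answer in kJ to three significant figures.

Step 1 (adiabatic): W = (P₁V₁ − P₂V₂)/(γ−1) = (7770 − 6330)/0.4 = 3599 J.
Step 2 (isochoric): W = 0 (constant volume).
W_total = 3599 + 0 = 3599 J.

W_total ≈ 3.60 kJ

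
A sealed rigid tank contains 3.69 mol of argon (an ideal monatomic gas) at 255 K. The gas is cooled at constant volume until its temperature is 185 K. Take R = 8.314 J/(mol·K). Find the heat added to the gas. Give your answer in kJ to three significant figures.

Q ≈ -3.22 kJ

Constant volume ⇒ W = 0, so Q = ΔU = nCᵥΔT with Cᵥ = 3R/2 = 12.47 J/(mol·K).
ΔU = (3.69)(12.47)(185 − 255) = -3221 J.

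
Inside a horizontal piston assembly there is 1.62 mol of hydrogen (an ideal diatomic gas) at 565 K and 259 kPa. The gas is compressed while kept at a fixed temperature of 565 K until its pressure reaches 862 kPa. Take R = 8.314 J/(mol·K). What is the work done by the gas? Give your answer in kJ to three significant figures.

W ≈ -9.15 kJ

Isothermal process: W = nRT ln(V₂/V₁) = nRT ln(P₁/P₂).
W = (1.62)(8.314)(565) × ln(259/862)
  = 7610 × ln(0.3005) = 7610 × -1.202
W_by_gas = -9150 J.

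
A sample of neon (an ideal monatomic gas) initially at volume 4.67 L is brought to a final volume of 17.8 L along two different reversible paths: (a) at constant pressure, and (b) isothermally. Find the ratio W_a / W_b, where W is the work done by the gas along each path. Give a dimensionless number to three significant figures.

W_a / W_b ≈ 2.10

Path (a) isobaric: W = P₁(V₂ − V₁) → W_a/(P₁V₁) = 2.812.
Path (b) isothermal: W = P₁V₁ ln(V₂/V₁) → W_b/(P₁V₁) = 1.338.
W_a / W_b = 2.812 / 1.338 = 2.101.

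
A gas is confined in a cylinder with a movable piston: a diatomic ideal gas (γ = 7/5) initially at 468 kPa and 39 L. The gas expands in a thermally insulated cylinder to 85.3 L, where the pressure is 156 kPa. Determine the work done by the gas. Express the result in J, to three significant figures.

W ≈ 12400 J

Adiabatic: W = (P₁V₁ − P₂V₂)/(γ − 1) with γ = 7/5.
P₁V₁ = 18252 J, P₂V₂ = 13307 J.
W = (18252 − 13307) / 0.4 = 12363 J.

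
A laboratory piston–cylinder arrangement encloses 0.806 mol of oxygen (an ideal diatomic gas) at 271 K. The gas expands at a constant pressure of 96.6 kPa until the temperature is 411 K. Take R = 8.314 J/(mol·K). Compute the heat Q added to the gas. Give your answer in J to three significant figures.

Isobaric: W = nRΔT = (0.806)(8.314)(140) = 938.2 J.
ΔU = nCᵥΔT with Cᵥ = 5R/2: ΔU = (0.806)(20.79)(140) = 2345 J.
Q = ΔU + W = 2345 + 938.2 = 3284 J.

Q ≈ 3280 J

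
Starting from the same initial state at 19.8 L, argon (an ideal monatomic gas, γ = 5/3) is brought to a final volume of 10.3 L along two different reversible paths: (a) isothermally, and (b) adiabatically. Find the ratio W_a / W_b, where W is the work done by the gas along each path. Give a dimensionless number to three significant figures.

Path (a) isothermal: W = P₁V₁ ln(V₂/V₁) → W_a/(P₁V₁) = -0.6535.
Path (b) adiabatic: W = P₁V₁(1 − (V₁/V₂)^(γ−1))/(γ−1) → W_b/(P₁V₁) = -0.819.
W_a / W_b = -0.6535 / -0.819 = 0.7979.

W_a / W_b ≈ 0.798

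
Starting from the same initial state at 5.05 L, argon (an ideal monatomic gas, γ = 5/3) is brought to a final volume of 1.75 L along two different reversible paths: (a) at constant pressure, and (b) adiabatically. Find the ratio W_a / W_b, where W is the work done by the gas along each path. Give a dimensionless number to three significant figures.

W_a / W_b ≈ 0.424

Path (a) isobaric: W = P₁(V₂ − V₁) → W_a/(P₁V₁) = -0.6535.
Path (b) adiabatic: W = P₁V₁(1 − (V₁/V₂)^(γ−1))/(γ−1) → W_b/(P₁V₁) = -1.54.
W_a / W_b = -0.6535 / -1.54 = 0.4242.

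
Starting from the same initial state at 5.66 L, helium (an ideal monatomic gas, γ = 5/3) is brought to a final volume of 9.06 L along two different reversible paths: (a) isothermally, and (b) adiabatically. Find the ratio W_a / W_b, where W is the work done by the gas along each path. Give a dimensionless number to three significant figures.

Path (a) isothermal: W = P₁V₁ ln(V₂/V₁) → W_a/(P₁V₁) = 0.4704.
Path (b) adiabatic: W = P₁V₁(1 − (V₁/V₂)^(γ−1))/(γ−1) → W_b/(P₁V₁) = 0.4038.
W_a / W_b = 0.4704 / 0.4038 = 1.165.

W_a / W_b ≈ 1.16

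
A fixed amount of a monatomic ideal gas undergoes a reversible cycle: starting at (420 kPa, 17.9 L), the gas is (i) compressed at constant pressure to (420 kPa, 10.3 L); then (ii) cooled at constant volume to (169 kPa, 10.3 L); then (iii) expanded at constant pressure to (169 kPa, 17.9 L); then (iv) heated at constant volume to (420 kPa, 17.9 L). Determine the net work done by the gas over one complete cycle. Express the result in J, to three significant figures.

W_net ≈ -1910 J

Constant-volume legs do no work.
W(i) = (420)(10.3 − 17.9) = -3192 J; W(iii) = (169)(17.9 − 10.3) = 1284 J.
W_net = -3192 + 1284 = -1908 J (the counter-clockwise enclosed area).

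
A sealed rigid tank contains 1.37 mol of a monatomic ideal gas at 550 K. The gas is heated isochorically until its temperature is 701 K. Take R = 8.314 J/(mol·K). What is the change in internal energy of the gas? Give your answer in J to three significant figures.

Constant volume ⇒ W = 0, so Q = ΔU = nCᵥΔT with Cᵥ = 3R/2 = 12.47 J/(mol·K).
ΔU = (1.37)(12.47)(701 − 550) = 2580 J.

ΔU ≈ 2580 J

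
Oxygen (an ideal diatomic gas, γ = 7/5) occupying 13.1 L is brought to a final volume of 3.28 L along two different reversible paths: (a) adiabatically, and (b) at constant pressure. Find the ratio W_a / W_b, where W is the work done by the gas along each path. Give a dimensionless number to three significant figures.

W_a / W_b ≈ 2.47

Path (a) adiabatic: W = P₁V₁(1 − (V₁/V₂)^(γ−1))/(γ−1) → W_a/(P₁V₁) = -1.85.
Path (b) isobaric: W = P₁(V₂ − V₁) → W_b/(P₁V₁) = -0.7496.
W_a / W_b = -1.85 / -0.7496 = 2.468.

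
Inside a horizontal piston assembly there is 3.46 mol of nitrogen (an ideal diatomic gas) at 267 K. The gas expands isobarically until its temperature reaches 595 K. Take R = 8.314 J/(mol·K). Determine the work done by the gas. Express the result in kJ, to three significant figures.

Isobaric: W = P ΔV = nR ΔT.
W = (3.46)(8.314)(595 − 267) = 9435 J.

W ≈ 9.44 kJ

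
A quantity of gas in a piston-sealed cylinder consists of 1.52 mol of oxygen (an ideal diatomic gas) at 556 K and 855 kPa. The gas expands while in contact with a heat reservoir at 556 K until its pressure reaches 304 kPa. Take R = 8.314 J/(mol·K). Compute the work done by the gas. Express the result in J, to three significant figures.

W ≈ 7270 J

Isothermal process: W = nRT ln(V₂/V₁) = nRT ln(P₁/P₂).
W = (1.52)(8.314)(556) × ln(855/304)
  = 7026 × ln(2.812) = 7026 × 1.034
W_by_gas = 7266 J.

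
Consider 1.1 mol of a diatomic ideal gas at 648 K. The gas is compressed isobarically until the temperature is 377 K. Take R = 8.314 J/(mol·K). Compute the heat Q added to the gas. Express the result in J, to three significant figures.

Isobaric: W = nRΔT = (1.1)(8.314)(-271) = -2478 J.
ΔU = nCᵥΔT with Cᵥ = 5R/2: ΔU = (1.1)(20.79)(-271) = -6196 J.
Q = ΔU + W = -6196 − 2478 = -8674 J.

Q ≈ -8670 J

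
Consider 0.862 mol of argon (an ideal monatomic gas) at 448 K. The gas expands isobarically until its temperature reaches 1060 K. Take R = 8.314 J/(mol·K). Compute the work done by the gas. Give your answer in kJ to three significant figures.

Isobaric: W = P ΔV = nR ΔT.
W = (0.862)(8.314)(1060 − 448) = 4386 J.

W ≈ 4.39 kJ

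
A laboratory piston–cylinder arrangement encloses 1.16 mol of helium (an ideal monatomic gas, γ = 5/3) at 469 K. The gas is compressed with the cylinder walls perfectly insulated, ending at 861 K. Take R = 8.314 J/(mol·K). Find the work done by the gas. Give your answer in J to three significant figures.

W ≈ -5670 J

Adiabatic ⇒ Q = 0, so W_by = −ΔU = nCᵥ(T₁ − T₂).
Cᵥ = 3R/2 = 12.47 J/(mol·K).
W = (1.16)(12.47)(469 − 861) = -5671 J.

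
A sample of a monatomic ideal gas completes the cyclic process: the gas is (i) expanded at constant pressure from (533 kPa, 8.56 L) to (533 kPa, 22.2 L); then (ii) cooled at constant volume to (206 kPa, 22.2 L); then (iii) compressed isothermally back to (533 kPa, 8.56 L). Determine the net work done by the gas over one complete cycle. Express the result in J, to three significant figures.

Leg (i): W = PΔV = (533)(22.2 − 8.56) = 7270 J.
Leg (ii): W = 0.
Leg (iii): W = PᵢVᵢ ln(V_f/Vᵢ) = (4573) ln(8.56/22.2) = -4358 J.
W_net = 7270 − 4358 = 2912 J.

W_net ≈ 2910 J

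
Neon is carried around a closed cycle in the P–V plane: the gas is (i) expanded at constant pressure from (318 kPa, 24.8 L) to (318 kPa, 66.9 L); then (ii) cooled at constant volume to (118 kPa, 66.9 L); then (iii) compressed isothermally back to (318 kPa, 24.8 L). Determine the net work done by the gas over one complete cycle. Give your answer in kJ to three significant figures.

W_net ≈ 5.55 kJ

Leg (i): W = PΔV = (318)(66.9 − 24.8) = 13388 J.
Leg (ii): W = 0.
Leg (iii): W = PᵢVᵢ ln(V_f/Vᵢ) = (7894) ln(24.8/66.9) = -7834 J.
W_net = 13388 − 7834 = 5554 J.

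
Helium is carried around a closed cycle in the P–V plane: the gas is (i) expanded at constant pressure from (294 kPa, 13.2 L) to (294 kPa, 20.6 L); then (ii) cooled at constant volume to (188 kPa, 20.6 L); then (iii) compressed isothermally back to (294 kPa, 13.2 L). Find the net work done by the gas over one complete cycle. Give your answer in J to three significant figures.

Leg (i): W = PΔV = (294)(20.6 − 13.2) = 2176 J.
Leg (ii): W = 0.
Leg (iii): W = PᵢVᵢ ln(V_f/Vᵢ) = (3873) ln(13.2/20.6) = -1724 J.
W_net = 2176 − 1724 = 451.9 J.

W_net ≈ 452 J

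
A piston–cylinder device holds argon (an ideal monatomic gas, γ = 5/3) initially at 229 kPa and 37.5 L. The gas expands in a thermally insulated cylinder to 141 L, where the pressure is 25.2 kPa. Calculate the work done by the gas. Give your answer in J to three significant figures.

W ≈ 7550 J

Adiabatic: W = (P₁V₁ − P₂V₂)/(γ − 1) with γ = 5/3.
P₁V₁ = 8588 J, P₂V₂ = 3553 J.
W = (8588 − 3553) / 0.6667 = 7551 J.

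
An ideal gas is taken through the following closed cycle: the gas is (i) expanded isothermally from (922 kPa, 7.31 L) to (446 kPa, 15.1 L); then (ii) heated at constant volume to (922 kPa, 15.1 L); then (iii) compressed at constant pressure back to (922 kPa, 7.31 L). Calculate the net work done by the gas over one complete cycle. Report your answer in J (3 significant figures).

Leg (i): W = PᵢVᵢ ln(V_f/Vᵢ) = (6740) ln(15.1/7.31) = 4889 J.
Leg (ii): W = 0.
Leg (iii): W = PΔV = (922)(7.31 − 15.1) = -7182 J.
W_net = 4889 − 7182 = -2293 J.

W_net ≈ -2290 J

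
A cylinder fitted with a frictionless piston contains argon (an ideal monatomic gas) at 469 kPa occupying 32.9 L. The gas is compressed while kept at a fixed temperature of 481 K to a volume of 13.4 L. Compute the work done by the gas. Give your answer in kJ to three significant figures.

Isothermal: W = nRT ln(V₂/V₁) = P₁V₁ ln(V₂/V₁).
P₁V₁ = (469 kPa)(32.9 L) = 15430 J.
W = 15430 × ln(13.4/32.9) = 15430 × -0.8982
W_by_gas = -13860 J.

W ≈ -13.9 kJ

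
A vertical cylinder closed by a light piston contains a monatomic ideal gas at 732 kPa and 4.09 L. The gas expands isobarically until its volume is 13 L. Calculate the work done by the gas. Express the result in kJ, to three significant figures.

Isobaric: W = P ΔV.
W = (732 kPa)(13 − 4.09 L) = (732)(8.91) = 6522 J.

W ≈ 6.52 kJ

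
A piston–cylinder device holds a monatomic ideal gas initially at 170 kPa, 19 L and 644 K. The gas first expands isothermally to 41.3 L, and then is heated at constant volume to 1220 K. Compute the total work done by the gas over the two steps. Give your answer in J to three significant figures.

W_total ≈ 2510 J

Step 1 (isothermal): W = P₁V₁ ln(V₂/V₁) = (3230) ln(41.3/19) = 2508 J.
Step 2 (isochoric): W = 0 (constant volume).
W_total = 2508 + 0 = 2508 J.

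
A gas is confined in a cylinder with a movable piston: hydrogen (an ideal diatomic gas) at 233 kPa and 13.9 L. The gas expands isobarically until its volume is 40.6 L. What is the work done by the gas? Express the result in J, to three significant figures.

W ≈ 6220 J

Isobaric: W = P ΔV.
W = (233 kPa)(40.6 − 13.9 L) = (233)(26.7) = 6221 J.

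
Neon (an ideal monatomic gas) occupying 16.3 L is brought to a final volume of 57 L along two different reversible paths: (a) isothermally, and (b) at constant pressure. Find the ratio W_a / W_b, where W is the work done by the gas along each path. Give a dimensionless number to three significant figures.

Path (a) isothermal: W = P₁V₁ ln(V₂/V₁) → W_a/(P₁V₁) = 1.252.
Path (b) isobaric: W = P₁(V₂ − V₁) → W_b/(P₁V₁) = 2.497.
W_a / W_b = 1.252 / 2.497 = 0.5014.

W_a / W_b ≈ 0.501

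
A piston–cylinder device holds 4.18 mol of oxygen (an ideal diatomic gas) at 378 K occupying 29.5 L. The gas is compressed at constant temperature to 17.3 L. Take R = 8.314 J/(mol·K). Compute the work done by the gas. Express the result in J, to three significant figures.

W ≈ -7010 J

Isothermal: W = nRT ln(V₂/V₁).
W = (4.18)(8.314)(378) × ln(17.3/29.5)
  = 13136 × -0.5337
W_by_gas = -7011 J.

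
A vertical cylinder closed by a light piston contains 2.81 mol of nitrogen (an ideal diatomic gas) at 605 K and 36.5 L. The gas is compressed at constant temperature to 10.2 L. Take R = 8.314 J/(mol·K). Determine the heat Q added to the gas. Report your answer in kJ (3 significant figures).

Q ≈ -18.0 kJ

Isothermal ⇒ ΔU = 0, so Q = W = nRT ln(V₂/V₁).
Q = (2.81)(8.314)(605) ln(10.2/36.5) = 14134 × -1.275 = -18020 J.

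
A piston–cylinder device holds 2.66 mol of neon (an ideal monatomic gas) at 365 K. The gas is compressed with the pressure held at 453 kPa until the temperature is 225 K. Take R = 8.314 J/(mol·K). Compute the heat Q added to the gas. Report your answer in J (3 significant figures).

Isobaric: W = nRΔT = (2.66)(8.314)(-140) = -3096 J.
ΔU = nCᵥΔT with Cᵥ = 3R/2: ΔU = (2.66)(12.47)(-140) = -4644 J.
Q = ΔU + W = -4644 − 3096 = -7740 J.

Q ≈ -7740 J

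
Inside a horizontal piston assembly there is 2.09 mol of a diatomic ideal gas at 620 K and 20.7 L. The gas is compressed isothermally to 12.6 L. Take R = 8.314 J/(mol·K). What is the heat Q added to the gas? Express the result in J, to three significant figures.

Q ≈ -5350 J

Isothermal ⇒ ΔU = 0, so Q = W = nRT ln(V₂/V₁).
Q = (2.09)(8.314)(620) ln(12.6/20.7) = 10773 × -0.4964 = -5348 J.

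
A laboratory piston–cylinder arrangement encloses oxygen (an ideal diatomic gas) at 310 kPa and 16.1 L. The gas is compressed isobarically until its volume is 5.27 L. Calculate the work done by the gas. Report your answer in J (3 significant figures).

W ≈ -3360 J

Isobaric: W = P ΔV.
W = (310 kPa)(5.27 − 16.1 L) = (310)(-10.83) = -3357 J.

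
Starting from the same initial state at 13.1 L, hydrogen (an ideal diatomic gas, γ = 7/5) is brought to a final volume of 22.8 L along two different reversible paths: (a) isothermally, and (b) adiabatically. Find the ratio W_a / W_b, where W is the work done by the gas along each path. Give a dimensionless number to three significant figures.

W_a / W_b ≈ 1.11

Path (a) isothermal: W = P₁V₁ ln(V₂/V₁) → W_a/(P₁V₁) = 0.5541.
Path (b) adiabatic: W = P₁V₁(1 − (V₁/V₂)^(γ−1))/(γ−1) → W_b/(P₁V₁) = 0.497.
W_a / W_b = 0.5541 / 0.497 = 1.115.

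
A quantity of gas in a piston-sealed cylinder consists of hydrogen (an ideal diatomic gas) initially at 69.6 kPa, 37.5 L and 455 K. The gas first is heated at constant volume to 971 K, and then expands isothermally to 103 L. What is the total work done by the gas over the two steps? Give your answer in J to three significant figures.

W_total ≈ 5630 J

Step 1 (isochoric): W = 0 (constant volume).
After step 1: P = 148.5 kPa (V unchanged).
Step 2 (isothermal): W = P₁V₁ ln(V₂/V₁) = (5570) ln(103/37.5) = 5628 J.
W_total = 0 + 5628 = 5628 J.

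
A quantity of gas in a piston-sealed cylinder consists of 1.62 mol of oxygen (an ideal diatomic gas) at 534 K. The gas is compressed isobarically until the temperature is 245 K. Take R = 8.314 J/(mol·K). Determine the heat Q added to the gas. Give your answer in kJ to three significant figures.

Isobaric: W = nRΔT = (1.62)(8.314)(-289) = -3892 J.
ΔU = nCᵥΔT with Cᵥ = 5R/2: ΔU = (1.62)(20.79)(-289) = -9731 J.
Q = ΔU + W = -9731 − 3892 = -13624 J.

Q ≈ -13.6 kJ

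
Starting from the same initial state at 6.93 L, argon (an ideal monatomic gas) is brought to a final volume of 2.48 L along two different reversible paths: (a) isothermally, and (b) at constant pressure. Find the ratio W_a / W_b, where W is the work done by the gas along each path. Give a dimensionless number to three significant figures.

Path (a) isothermal: W = P₁V₁ ln(V₂/V₁) → W_a/(P₁V₁) = -1.028.
Path (b) isobaric: W = P₁(V₂ − V₁) → W_b/(P₁V₁) = -0.6421.
W_a / W_b = -1.028 / -0.6421 = 1.6.

W_a / W_b ≈ 1.60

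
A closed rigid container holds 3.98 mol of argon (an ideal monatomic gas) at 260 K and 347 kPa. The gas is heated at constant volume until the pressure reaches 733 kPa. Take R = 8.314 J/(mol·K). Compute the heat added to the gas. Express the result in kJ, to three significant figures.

Constant volume ⇒ W = 0, so Q = ΔU = nCᵥΔT with Cᵥ = 3R/2 = 12.47 J/(mol·K).
At constant V, T₂/T₁ = P₂/P₁ ⇒ ΔT = T₁(P₂/P₁ − 1) = 260·(733/347 − 1) = 289.2 K.
ΔU = (3.98)(12.47)(289.2) = 14355 J.

Q ≈ 14.4 kJ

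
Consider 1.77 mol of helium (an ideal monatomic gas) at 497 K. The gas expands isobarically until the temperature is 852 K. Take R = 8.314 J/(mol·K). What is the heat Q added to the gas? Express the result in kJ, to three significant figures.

Q ≈ 13.1 kJ

Isobaric: W = nRΔT = (1.77)(8.314)(355) = 5224 J.
ΔU = nCᵥΔT with Cᵥ = 3R/2: ΔU = (1.77)(12.47)(355) = 7836 J.
Q = ΔU + W = 7836 + 5224 = 13060 J.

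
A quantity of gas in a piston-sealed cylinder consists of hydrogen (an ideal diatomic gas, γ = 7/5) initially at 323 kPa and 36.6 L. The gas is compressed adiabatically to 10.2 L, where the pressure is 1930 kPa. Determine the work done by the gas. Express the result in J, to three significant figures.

W ≈ -19700 J

Adiabatic: W = (P₁V₁ − P₂V₂)/(γ − 1) with γ = 7/5.
P₁V₁ = 11822 J, P₂V₂ = 19686 J.
W = (11822 − 19686) / 0.4 = -19660 J.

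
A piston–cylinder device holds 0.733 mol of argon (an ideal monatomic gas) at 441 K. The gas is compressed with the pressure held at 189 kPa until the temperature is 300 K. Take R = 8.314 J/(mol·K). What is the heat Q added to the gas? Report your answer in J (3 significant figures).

Q ≈ -2150 J

Isobaric: W = nRΔT = (0.733)(8.314)(-141) = -859.3 J.
ΔU = nCᵥΔT with Cᵥ = 3R/2: ΔU = (0.733)(12.47)(-141) = -1289 J.
Q = ΔU + W = -1289 − 859.3 = -2148 J.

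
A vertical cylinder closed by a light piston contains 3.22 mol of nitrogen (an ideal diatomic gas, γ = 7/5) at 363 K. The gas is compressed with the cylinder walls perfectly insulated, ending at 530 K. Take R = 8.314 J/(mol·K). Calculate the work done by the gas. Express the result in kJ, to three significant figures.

W ≈ -11.2 kJ

Adiabatic ⇒ Q = 0, so W_by = −ΔU = nCᵥ(T₁ − T₂).
Cᵥ = 5R/2 = 20.79 J/(mol·K).
W = (3.22)(20.79)(363 − 530) = -11177 J.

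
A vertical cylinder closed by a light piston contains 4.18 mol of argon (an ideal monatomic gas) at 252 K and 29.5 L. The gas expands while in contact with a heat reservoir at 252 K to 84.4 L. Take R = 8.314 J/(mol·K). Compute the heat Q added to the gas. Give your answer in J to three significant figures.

Q ≈ 9210 J

Isothermal ⇒ ΔU = 0, so Q = W = nRT ln(V₂/V₁).
Q = (4.18)(8.314)(252) ln(84.4/29.5) = 8758 × 1.051 = 9206 J.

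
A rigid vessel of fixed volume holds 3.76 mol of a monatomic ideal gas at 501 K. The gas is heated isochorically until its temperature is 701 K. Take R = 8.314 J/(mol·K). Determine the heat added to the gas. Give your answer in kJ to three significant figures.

Q ≈ 9.38 kJ

Constant volume ⇒ W = 0, so Q = ΔU = nCᵥΔT with Cᵥ = 3R/2 = 12.47 J/(mol·K).
ΔU = (3.76)(12.47)(701 − 501) = 9378 J.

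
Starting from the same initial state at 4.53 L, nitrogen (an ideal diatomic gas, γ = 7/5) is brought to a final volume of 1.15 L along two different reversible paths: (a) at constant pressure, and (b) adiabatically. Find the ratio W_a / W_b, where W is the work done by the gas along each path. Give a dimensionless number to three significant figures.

W_a / W_b ≈ 0.409

Path (a) isobaric: W = P₁(V₂ − V₁) → W_a/(P₁V₁) = -0.7461.
Path (b) adiabatic: W = P₁V₁(1 − (V₁/V₂)^(γ−1))/(γ−1) → W_b/(P₁V₁) = -1.826.
W_a / W_b = -0.7461 / -1.826 = 0.4086.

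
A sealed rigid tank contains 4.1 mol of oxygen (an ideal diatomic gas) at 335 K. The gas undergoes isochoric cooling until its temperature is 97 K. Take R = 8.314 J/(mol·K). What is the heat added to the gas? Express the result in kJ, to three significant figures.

Constant volume ⇒ W = 0, so Q = ΔU = nCᵥΔT with Cᵥ = 5R/2 = 20.79 J/(mol·K).
ΔU = (4.1)(20.79)(97 − 335) = -20282 J.

Q ≈ -20.3 kJ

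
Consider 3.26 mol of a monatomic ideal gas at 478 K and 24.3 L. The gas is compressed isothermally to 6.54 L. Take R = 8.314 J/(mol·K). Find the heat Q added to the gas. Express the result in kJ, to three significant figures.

Isothermal ⇒ ΔU = 0, so Q = W = nRT ln(V₂/V₁).
Q = (3.26)(8.314)(478) ln(6.54/24.3) = 12956 × -1.313 = -17005 J.

Q ≈ -17.0 kJ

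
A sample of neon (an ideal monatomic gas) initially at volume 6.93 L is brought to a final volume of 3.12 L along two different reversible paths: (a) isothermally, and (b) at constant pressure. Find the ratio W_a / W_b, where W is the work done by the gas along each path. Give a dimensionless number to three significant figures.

W_a / W_b ≈ 1.45

Path (a) isothermal: W = P₁V₁ ln(V₂/V₁) → W_a/(P₁V₁) = -0.798.
Path (b) isobaric: W = P₁(V₂ − V₁) → W_b/(P₁V₁) = -0.5498.
W_a / W_b = -0.798 / -0.5498 = 1.452.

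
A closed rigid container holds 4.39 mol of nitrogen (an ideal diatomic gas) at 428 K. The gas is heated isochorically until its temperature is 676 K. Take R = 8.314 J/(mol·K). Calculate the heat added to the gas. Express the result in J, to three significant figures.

Constant volume ⇒ W = 0, so Q = ΔU = nCᵥΔT with Cᵥ = 5R/2 = 20.79 J/(mol·K).
ΔU = (4.39)(20.79)(676 − 428) = 22629 J.

Q ≈ 22600 J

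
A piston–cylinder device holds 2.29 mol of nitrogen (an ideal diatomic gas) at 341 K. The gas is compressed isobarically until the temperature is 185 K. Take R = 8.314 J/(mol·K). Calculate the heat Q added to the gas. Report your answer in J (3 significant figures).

Isobaric: W = nRΔT = (2.29)(8.314)(-156) = -2970 J.
ΔU = nCᵥΔT with Cᵥ = 5R/2: ΔU = (2.29)(20.79)(-156) = -7425 J.
Q = ΔU + W = -7425 − 2970 = -10395 J.

Q ≈ -10400 J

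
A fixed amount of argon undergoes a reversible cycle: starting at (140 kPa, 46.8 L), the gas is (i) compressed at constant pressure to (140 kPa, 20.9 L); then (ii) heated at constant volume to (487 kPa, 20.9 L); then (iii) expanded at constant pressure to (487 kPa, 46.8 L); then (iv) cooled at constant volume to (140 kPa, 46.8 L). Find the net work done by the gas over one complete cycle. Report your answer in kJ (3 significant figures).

Constant-volume legs do no work.
W(i) = (140)(20.9 − 46.8) = -3626 J; W(iii) = (487)(46.8 − 20.9) = 12613 J.
W_net = -3626 + 12613 = 8987 J (the clockwise enclosed area).

W_net ≈ 8.99 kJ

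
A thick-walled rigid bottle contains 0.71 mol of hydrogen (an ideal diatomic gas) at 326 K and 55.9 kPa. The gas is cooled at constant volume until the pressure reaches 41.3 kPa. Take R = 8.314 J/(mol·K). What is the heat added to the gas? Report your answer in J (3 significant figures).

Constant volume ⇒ W = 0, so Q = ΔU = nCᵥΔT with Cᵥ = 5R/2 = 20.79 J/(mol·K).
At constant V, T₂/T₁ = P₂/P₁ ⇒ ΔT = T₁(P₂/P₁ − 1) = 326·(41.3/55.9 − 1) = -85.14 K.
ΔU = (0.71)(20.79)(-85.14) = -1257 J.

Q ≈ -1260 J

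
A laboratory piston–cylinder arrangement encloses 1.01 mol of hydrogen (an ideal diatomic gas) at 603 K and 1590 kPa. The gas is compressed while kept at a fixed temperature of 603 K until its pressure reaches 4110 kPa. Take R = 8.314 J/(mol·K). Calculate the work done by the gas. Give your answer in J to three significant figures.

W ≈ -4810 J

Isothermal process: W = nRT ln(V₂/V₁) = nRT ln(P₁/P₂).
W = (1.01)(8.314)(603) × ln(1590/4110)
  = 5063 × ln(0.3869) = 5063 × -0.9497
W_by_gas = -4809 J.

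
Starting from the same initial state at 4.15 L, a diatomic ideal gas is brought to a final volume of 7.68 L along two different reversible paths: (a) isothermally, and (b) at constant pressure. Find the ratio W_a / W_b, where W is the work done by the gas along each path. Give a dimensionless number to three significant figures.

Path (a) isothermal: W = P₁V₁ ln(V₂/V₁) → W_a/(P₁V₁) = 0.6155.
Path (b) isobaric: W = P₁(V₂ − V₁) → W_b/(P₁V₁) = 0.8506.
W_a / W_b = 0.6155 / 0.8506 = 0.7236.

W_a / W_b ≈ 0.724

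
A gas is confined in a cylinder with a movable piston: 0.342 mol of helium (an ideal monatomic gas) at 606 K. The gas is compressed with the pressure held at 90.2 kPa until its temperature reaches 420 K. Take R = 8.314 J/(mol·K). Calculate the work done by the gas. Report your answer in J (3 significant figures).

W ≈ -529 J

Isobaric: W = P ΔV = nR ΔT.
W = (0.342)(8.314)(420 − 606) = -528.9 J.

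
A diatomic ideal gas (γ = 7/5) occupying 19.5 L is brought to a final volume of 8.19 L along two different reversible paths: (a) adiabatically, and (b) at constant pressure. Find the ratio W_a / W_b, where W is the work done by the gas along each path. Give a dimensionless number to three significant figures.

W_a / W_b ≈ 1.79

Path (a) adiabatic: W = P₁V₁(1 − (V₁/V₂)^(γ−1))/(γ−1) → W_a/(P₁V₁) = -1.037.
Path (b) isobaric: W = P₁(V₂ − V₁) → W_b/(P₁V₁) = -0.58.
W_a / W_b = -1.037 / -0.58 = 1.788.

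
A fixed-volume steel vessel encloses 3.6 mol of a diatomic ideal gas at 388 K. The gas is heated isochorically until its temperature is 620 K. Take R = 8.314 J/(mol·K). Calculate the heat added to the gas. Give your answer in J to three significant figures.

Q ≈ 17400 J

Constant volume ⇒ W = 0, so Q = ΔU = nCᵥΔT with Cᵥ = 5R/2 = 20.79 J/(mol·K).
ΔU = (3.6)(20.79)(620 − 388) = 17360 J.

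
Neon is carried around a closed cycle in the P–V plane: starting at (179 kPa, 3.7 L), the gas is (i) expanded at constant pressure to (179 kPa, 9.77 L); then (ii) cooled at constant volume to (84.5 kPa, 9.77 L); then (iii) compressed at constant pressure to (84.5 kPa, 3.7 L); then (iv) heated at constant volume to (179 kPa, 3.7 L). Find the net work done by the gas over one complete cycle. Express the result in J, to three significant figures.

Constant-volume legs do no work.
W(i) = (179)(9.77 − 3.7) = 1087 J; W(iii) = (84.5)(3.7 − 9.77) = -512.9 J.
W_net = 1087 − 512.9 = 573.6 J (the clockwise enclosed area).

W_net ≈ 574 J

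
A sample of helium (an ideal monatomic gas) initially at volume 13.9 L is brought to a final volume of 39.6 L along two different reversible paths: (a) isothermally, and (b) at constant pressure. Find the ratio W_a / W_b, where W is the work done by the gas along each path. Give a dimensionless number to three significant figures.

W_a / W_b ≈ 0.566

Path (a) isothermal: W = P₁V₁ ln(V₂/V₁) → W_a/(P₁V₁) = 1.047.
Path (b) isobaric: W = P₁(V₂ − V₁) → W_b/(P₁V₁) = 1.849.
W_a / W_b = 1.047 / 1.849 = 0.5662.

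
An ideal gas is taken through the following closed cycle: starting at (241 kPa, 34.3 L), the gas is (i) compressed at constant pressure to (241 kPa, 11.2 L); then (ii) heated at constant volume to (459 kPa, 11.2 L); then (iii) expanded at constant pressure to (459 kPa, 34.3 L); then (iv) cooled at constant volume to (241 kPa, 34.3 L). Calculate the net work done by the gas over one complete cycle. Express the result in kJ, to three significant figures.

W_net ≈ 5.04 kJ

Constant-volume legs do no work.
W(i) = (241)(11.2 − 34.3) = -5567 J; W(iii) = (459)(34.3 − 11.2) = 10603 J.
W_net = -5567 + 10603 = 5036 J (the clockwise enclosed area).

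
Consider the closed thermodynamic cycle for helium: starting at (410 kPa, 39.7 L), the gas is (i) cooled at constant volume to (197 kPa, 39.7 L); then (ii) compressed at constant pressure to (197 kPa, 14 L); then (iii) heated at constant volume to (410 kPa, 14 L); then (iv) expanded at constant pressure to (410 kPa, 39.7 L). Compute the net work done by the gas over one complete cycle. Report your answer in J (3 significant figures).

W_net ≈ 5470 J

Constant-volume legs do no work.
W(ii) = (197)(14 − 39.7) = -5063 J; W(iv) = (410)(39.7 − 14) = 10537 J.
W_net = -5063 + 10537 = 5474 J (the clockwise enclosed area).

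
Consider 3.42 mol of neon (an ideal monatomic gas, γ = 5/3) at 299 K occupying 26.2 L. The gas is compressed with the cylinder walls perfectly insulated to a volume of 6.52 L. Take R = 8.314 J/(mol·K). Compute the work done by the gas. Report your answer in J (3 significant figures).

W ≈ -19500 J

Adiabatic: TV^(γ−1) = const with γ = 5/3.
T₂ = T₁ (V₁/V₂)^(γ−1) = 299 × (26.2/6.52)^0.667 = 299 × 2.528 = 755.7 K.
W_by = nCᵥ(T₁ − T₂) = (3.42)(12.47)(299 − 755.7) = -19480 J.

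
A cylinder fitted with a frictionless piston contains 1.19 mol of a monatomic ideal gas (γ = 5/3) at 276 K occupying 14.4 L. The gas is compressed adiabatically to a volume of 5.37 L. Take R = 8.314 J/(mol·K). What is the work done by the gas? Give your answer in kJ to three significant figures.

W ≈ -3.81 kJ

Adiabatic: TV^(γ−1) = const with γ = 5/3.
T₂ = T₁ (V₁/V₂)^(γ−1) = 276 × (14.4/5.37)^0.667 = 276 × 1.93 = 532.7 K.
W_by = nCᵥ(T₁ − T₂) = (1.19)(12.47)(276 − 532.7) = -3810 J.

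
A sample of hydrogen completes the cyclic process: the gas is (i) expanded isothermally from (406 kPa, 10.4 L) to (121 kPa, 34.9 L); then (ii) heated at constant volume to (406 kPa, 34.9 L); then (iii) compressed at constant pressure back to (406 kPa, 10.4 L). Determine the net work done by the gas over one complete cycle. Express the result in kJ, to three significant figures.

W_net ≈ -4.84 kJ

Leg (i): W = PᵢVᵢ ln(V_f/Vᵢ) = (4222) ln(34.9/10.4) = 5112 J.
Leg (ii): W = 0.
Leg (iii): W = PΔV = (406)(10.4 − 34.9) = -9947 J.
W_net = 5112 − 9947 = -4835 J.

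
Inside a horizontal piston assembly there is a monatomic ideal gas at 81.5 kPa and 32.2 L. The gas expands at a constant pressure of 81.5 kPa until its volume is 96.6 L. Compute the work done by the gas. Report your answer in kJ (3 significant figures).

W ≈ 5.25 kJ

Isobaric: W = P ΔV.
W = (81.5 kPa)(96.6 − 32.2 L) = (81.5)(64.4) = 5249 J.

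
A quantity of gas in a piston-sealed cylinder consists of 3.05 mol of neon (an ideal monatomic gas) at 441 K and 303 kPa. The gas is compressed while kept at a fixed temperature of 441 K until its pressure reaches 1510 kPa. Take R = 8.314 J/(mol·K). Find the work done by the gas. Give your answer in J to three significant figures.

Isothermal process: W = nRT ln(V₂/V₁) = nRT ln(P₁/P₂).
W = (3.05)(8.314)(441) × ln(303/1510)
  = 11183 × ln(0.2007) = 11183 × -1.606
W_by_gas = -17961 J.

W ≈ -18000 J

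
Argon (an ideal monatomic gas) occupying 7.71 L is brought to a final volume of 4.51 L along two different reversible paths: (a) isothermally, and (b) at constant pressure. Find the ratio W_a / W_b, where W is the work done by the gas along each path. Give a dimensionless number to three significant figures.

Path (a) isothermal: W = P₁V₁ ln(V₂/V₁) → W_a/(P₁V₁) = -0.5362.
Path (b) isobaric: W = P₁(V₂ − V₁) → W_b/(P₁V₁) = -0.415.
W_a / W_b = -0.5362 / -0.415 = 1.292.

W_a / W_b ≈ 1.29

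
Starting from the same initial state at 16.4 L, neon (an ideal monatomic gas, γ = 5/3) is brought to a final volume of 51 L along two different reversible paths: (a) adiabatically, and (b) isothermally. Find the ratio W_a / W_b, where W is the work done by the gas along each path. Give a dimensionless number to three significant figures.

Path (a) adiabatic: W = P₁V₁(1 − (V₁/V₂)^(γ−1))/(γ−1) → W_a/(P₁V₁) = 0.7959.
Path (b) isothermal: W = P₁V₁ ln(V₂/V₁) → W_b/(P₁V₁) = 1.135.
W_a / W_b = 0.7959 / 1.135 = 0.7016.

W_a / W_b ≈ 0.702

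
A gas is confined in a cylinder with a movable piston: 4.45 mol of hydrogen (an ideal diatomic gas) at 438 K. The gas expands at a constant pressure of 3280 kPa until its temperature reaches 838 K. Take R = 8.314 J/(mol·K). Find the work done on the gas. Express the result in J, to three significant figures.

Isobaric: W = P ΔV = nR ΔT.
W = (4.45)(8.314)(838 − 438) = 14799 J.
Work on gas = −W_by = -14799 J.

W ≈ -14800 J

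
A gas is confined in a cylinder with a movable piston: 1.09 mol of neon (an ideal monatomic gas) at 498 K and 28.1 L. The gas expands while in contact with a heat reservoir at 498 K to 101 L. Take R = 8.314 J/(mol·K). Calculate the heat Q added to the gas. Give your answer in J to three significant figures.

Q ≈ 5770 J

Isothermal ⇒ ΔU = 0, so Q = W = nRT ln(V₂/V₁).
Q = (1.09)(8.314)(498) ln(101/28.1) = 4513 × 1.279 = 5774 J.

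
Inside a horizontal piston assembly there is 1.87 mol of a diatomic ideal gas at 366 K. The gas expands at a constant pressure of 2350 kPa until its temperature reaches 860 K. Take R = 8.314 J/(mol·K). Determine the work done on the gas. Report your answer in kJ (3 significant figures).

Isobaric: W = P ΔV = nR ΔT.
W = (1.87)(8.314)(860 − 366) = 7680 J.
Work on gas = −W_by = -7680 J.

W ≈ -7.68 kJ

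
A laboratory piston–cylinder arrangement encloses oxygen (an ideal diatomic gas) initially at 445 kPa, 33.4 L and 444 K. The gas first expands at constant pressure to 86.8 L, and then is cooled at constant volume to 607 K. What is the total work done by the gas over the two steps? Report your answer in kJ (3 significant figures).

Step 1 (isobaric): W = PΔV = (445 kPa)(86.8 − 33.4 L) = 23763 J.
Step 2 (isochoric): W = 0 (constant volume).
W_total = 23763 + 0 = 23763 J.

W_total ≈ 23.8 kJ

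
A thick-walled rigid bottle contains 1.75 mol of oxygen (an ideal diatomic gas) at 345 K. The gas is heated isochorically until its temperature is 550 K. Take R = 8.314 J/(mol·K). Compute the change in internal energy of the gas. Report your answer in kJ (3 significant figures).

ΔU ≈ 7.46 kJ

Constant volume ⇒ W = 0, so Q = ΔU = nCᵥΔT with Cᵥ = 5R/2 = 20.79 J/(mol·K).
ΔU = (1.75)(20.79)(550 − 345) = 7457 J.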